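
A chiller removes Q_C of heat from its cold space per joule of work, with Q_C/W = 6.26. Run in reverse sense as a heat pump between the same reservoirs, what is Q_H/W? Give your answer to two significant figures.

7.3

The first law on one cycle gives Q_H = Q_C + W, so Q_H/W = Q_C/W + 1.
COP_HP = COP_R + 1 = 6.26 + 1 = 7.26.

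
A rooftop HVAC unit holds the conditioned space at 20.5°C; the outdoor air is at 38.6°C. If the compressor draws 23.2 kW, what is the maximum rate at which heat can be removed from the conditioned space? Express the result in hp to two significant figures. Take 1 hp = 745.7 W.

500 hp

In absolute terms T_C = 293.65 K and T_H = 311.75 K, so ΔT = 18.10 K.
COP_Carnot = T_C/ΔT = 293.65/18.10 = 16.22.
Q̇_max = COP_Carnot × Ẇ = 16.22 × 23.20 kW = 376.4 kW = 504.7 hp.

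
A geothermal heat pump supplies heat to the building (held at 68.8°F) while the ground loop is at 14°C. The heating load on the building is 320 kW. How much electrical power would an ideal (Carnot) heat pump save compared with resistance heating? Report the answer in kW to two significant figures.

310 kW

In absolute terms T_C = 287.15 K and T_H = 293.59 K, so ΔT = 6.444 K.
COP_Carnot = T_H/ΔT = 293.59/6.444 = 45.56.
Resistance heating needs Ẇ_res = Q̇_H = 320.0 kW; the reversible heat pump needs only Ẇ_hp = Q̇_H/COP = 7.024 kW.
Saving = 320.0 − 7.024 = 313.0 kW.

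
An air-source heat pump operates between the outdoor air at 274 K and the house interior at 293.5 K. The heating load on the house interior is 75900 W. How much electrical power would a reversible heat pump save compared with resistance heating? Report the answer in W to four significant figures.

70860 W

The reservoir spacing is ΔT = 293.5 − 274 = 19.50 K.
COP_Carnot = T_H/ΔT = 293.50/19.50 = 15.05.
Resistance heating needs Ẇ_res = Q̇_H = 75900 W; the reversible heat pump needs only Ẇ_hp = Q̇_H/COP = 5043 W.
Saving = 75900 − 5043 = 70860 W.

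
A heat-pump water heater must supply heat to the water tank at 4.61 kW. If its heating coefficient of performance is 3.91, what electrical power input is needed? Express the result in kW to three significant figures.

1.18 kW

Ẇ = Q̇_H/COP_HP = 4.610/3.91 = 1.179 kW.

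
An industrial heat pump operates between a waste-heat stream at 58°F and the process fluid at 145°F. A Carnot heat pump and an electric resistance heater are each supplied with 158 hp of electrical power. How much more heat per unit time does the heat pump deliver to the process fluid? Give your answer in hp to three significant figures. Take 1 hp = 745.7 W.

In absolute terms T_C = 287.59 K and T_H = 335.93 K, so ΔT = 48.33 K.
COP_Carnot = T_H/ΔT = 335.93/48.33 = 6.950.
The heat pump delivers Q̇_H = COP × Ẇ = 1098 hp; the resistance heater delivers Ẇ = 158.0 hp.
Extra = (COP − 1)·Ẇ = 940.1 hp.

940 hp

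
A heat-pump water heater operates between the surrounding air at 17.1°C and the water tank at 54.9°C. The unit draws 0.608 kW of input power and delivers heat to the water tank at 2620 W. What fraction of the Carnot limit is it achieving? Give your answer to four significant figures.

Converting, Q̇_H = 2620 W = 2.620 kW, so COP_actual = Q̇_H/Ẇ = 2.620/0.6080 = 4.309.
In absolute terms T_C = 290.25 K and T_H = 328.05 K, so ΔT = 37.80 K.
COP_Carnot = T_H/ΔT = 328.05/37.80 = 8.679.
η_II = COP_actual/COP_Carnot = 4.309/8.679 = 0.4965.

0.4965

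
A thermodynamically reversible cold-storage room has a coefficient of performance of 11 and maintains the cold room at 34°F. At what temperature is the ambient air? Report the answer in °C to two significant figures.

26 °C

COP_R = T_C/(T_H − T_C) gives T_H − T_C = T_C/COP.
With T_C = 274.26 K, T_H = 274.26 × (1 + 1/11) = 299.19 K.
Converting, 299.19 K = 26.04°C.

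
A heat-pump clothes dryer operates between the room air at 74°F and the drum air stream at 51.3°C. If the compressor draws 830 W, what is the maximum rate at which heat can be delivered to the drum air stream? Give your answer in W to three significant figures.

9630 W

In absolute terms T_C = 296.48 K and T_H = 324.45 K, so ΔT = 27.97 K.
COP_Carnot = T_H/ΔT = 324.45/27.97 = 11.60.
Q̇_max = COP_Carnot × Ẇ = 11.60 × 830.0 W = 9629 W.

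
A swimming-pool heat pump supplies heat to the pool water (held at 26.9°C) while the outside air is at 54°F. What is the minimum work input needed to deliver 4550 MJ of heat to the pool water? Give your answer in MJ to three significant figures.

223 MJ

In absolute terms T_C = 285.37 K and T_H = 300.05 K, so ΔT = 14.68 K.
The reversible limit is COP_HP = T_H/ΔT = 20.44, so W_min = Q_H/COP = Q_H·ΔT/T_H.
W_min = 4550 × 14.68/300.05 = 222.6 MJ.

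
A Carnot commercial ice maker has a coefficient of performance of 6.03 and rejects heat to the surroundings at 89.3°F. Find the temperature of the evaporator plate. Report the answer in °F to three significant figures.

11.2 °F

For a Carnot refrigerator COP_R = T_C/(T_H − T_C), so T_C = COP·T_H/(1 + COP).
With T_H = 304.98 K, T_C = 6.03 × 304.98/7.030 = 261.60 K.
Converting, 261.60 K = 11.21°F.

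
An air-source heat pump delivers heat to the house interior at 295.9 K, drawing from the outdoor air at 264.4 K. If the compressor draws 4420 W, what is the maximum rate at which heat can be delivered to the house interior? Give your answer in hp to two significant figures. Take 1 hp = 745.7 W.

56 hp

The reservoir spacing is ΔT = 295.9 − 264.4 = 31.50 K.
COP_Carnot = T_H/ΔT = 295.90/31.50 = 9.394.
Q̇_max = COP_Carnot × Ẇ = 9.394 × 4420 W = 41520 W = 55.68 hp.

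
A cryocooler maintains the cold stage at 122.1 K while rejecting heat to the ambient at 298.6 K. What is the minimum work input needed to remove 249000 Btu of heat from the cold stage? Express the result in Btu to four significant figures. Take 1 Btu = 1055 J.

359900 Btu

The reservoir spacing is ΔT = 298.6 − 122.1 = 176.5 K.
The reversible limit is COP_R = T_C/ΔT = 0.6918, so W_min = Q_C/COP = Q_C·ΔT/T_C.
W_min = 249000 × 176.5/122.10 = 359900 Btu.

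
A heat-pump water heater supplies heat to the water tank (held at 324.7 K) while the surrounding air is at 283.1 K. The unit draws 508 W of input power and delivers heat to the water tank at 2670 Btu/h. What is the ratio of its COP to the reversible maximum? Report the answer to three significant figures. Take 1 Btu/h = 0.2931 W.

0.197

Converting, Q̇_H = 2670 Btu/h = 782.6 W, so COP_actual = Q̇_H/Ẇ = 782.6/508.0 = 1.541.
The reservoir spacing is ΔT = 324.7 − 283.1 = 41.60 K.
COP_Carnot = T_H/ΔT = 324.70/41.60 = 7.805.
η_II = COP_actual/COP_Carnot = 1.541/7.805 = 0.1974.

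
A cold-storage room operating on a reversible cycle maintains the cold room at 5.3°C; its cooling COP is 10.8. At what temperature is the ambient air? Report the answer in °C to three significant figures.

31.1 °C

COP_R = T_C/(T_H − T_C) gives T_H − T_C = T_C/COP.
With T_C = 278.45 K, T_H = 278.45 × (1 + 1/10.8) = 304.23 K.
Converting, 304.23 K = 31.08°C.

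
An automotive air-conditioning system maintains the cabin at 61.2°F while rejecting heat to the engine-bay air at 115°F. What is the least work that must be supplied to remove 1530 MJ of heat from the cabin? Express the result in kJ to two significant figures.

In absolute terms T_C = 289.37 K and T_H = 319.26 K, so ΔT = 29.89 K.
The reversible limit is COP_R = T_C/ΔT = 9.682, so W_min = Q_C/COP = Q_C·ΔT/T_C.
W_min = 1530 × 29.89/289.37 = 158.0 MJ = 158000 kJ.

160000 kJ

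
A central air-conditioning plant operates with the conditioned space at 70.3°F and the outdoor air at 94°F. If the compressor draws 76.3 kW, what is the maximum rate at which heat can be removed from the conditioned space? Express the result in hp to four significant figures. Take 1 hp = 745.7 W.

2288 hp

In absolute terms T_C = 294.43 K and T_H = 307.59 K, so ΔT = 13.17 K.
COP_Carnot = T_C/ΔT = 294.43/13.17 = 22.36.
Q̇_max = COP_Carnot × Ẇ = 22.36 × 76.30 kW = 1706 kW = 2288 hp.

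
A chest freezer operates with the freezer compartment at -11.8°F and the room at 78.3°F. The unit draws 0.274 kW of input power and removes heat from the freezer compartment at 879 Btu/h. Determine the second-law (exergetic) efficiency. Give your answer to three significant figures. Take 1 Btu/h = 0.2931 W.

0.189

Converting, Q̇_C = 879.0 Btu/h = 0.2576 kW, so COP_actual = Q̇_C/Ẇ = 0.2576/0.2740 = 0.9403.
In absolute terms T_C = 248.82 K and T_H = 298.87 K, so ΔT = 50.06 K.
COP_Carnot = T_C/ΔT = 248.82/50.06 = 4.971.
η_II = COP_actual/COP_Carnot = 0.9403/4.971 = 0.1892.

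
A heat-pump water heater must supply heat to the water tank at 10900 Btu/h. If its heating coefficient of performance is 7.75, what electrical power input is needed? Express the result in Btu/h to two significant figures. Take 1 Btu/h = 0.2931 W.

Ẇ = Q̇_H/COP_HP = 10900/7.75 = 1406 Btu/h.

1400 Btu/h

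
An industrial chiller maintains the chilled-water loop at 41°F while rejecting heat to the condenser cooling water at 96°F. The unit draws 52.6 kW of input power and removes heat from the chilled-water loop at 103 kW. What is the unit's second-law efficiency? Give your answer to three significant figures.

COP_actual = Q̇_C/Ẇ = 103.0/52.60 = 1.958.
In absolute terms T_C = 278.15 K and T_H = 308.71 K, so ΔT = 30.56 K.
COP_Carnot = T_C/ΔT = 278.15/30.56 = 9.103.
η_II = COP_actual/COP_Carnot = 1.958/9.103 = 0.2151.

0.215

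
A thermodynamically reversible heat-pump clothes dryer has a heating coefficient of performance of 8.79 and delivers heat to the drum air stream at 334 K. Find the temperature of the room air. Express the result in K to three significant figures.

COP_HP = T_H/(T_H − T_C) gives T_H − T_C = T_H/COP.
With T_H = 334.00 K, T_C = 334.00 × (1 − 1/8.79) = 296.00 K.

296 K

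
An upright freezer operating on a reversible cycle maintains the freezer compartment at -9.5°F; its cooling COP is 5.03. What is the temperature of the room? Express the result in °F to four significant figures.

80.00 °F

COP_R = T_C/(T_H − T_C) gives T_H − T_C = T_C/COP.
With T_C = 250.09 K, T_H = 250.09 × (1 + 1/5.03) = 299.82 K.
Converting, 299.82 K = 80.00°F.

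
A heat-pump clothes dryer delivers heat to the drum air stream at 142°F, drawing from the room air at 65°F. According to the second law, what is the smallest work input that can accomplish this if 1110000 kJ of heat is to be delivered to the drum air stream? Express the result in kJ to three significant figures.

In absolute terms T_C = 291.48 K and T_H = 334.26 K, so ΔT = 42.78 K.
The reversible limit is COP_HP = T_H/ΔT = 7.814, so W_min = Q_H/COP = Q_H·ΔT/T_H.
W_min = 1110000 × 42.78/334.26 = 142100 kJ.

142000 kJ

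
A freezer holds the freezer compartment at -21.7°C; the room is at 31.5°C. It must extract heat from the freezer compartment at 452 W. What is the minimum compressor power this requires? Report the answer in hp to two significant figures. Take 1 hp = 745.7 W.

0.13 hp

In absolute terms T_C = 251.45 K and T_H = 304.65 K, so ΔT = 53.20 K.
COP_Carnot = T_C/ΔT = 251.45/53.20 = 4.727.
Ẇ_min = Q̇/COP_Carnot = 452.0/4.727 = 95.63 W = 0.1282 hp.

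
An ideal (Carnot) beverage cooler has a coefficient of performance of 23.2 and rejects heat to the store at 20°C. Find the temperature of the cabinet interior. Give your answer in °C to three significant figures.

For a Carnot refrigerator COP_R = T_C/(T_H − T_C), so T_C = COP·T_H/(1 + COP).
With T_H = 293.15 K, T_C = 23.2 × 293.15/24.20 = 281.04 K.
Converting, 281.04 K = 7.89°C.

7.89 °C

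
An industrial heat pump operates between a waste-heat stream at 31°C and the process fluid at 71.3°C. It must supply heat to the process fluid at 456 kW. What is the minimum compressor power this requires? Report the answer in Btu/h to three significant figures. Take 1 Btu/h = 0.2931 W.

182000 Btu/h

In absolute terms T_C = 304.15 K and T_H = 344.45 K, so ΔT = 40.30 K.
COP_Carnot = T_H/ΔT = 344.45/40.30 = 8.547.
Ẇ_min = Q̇/COP_Carnot = 456.0/8.547 = 53.35 kW = 182000 Btu/h.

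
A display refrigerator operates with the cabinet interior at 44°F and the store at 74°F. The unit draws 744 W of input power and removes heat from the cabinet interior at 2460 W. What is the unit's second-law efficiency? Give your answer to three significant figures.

COP_actual = Q̇_C/Ẇ = 2460/744.0 = 3.306.
In absolute terms T_C = 279.82 K and T_H = 296.48 K, so ΔT = 16.67 K.
COP_Carnot = T_C/ΔT = 279.82/16.67 = 16.79.
η_II = COP_actual/COP_Carnot = 3.306/16.79 = 0.1969.

0.197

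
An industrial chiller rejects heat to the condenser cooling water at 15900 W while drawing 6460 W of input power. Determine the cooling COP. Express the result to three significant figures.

1.46

The first law gives Q̇_H = Q̇_C + Ẇ, so the three rates are Q̇_C = 9440, Q̇_H = 15900, Ẇ = 6460 W.
COP_R = Q̇_C/Ẇ = 9440/6460 = 1.461.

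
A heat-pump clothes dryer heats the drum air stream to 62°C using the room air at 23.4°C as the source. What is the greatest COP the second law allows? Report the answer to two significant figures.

In absolute terms T_C = 296.55 K and T_H = 335.15 K, so ΔT = 38.60 K.
For a reversible cycle, COP_Carnot = T_H/ΔT = 335.15/38.60 = 8.683.

8.7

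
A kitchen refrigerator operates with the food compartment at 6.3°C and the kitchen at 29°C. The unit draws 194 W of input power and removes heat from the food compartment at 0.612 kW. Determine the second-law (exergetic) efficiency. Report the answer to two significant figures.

0.26

Converting, Q̇_C = 0.6120 kW = 612.0 W, so COP_actual = Q̇_C/Ẇ = 612.0/194.0 = 3.155.
In absolute terms T_C = 279.45 K and T_H = 302.15 K, so ΔT = 22.70 K.
COP_Carnot = T_C/ΔT = 279.45/22.70 = 12.31.
η_II = COP_actual/COP_Carnot = 3.155/12.31 = 0.2563.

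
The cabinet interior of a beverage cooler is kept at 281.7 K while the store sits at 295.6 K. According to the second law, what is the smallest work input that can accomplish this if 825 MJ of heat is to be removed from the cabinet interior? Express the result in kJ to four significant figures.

40710 kJ

The reservoir spacing is ΔT = 295.6 − 281.7 = 13.90 K.
The reversible limit is COP_R = T_C/ΔT = 20.27, so W_min = Q_C/COP = Q_C·ΔT/T_C.
W_min = 825.0 × 13.90/281.70 = 40.71 MJ = 40710 kJ.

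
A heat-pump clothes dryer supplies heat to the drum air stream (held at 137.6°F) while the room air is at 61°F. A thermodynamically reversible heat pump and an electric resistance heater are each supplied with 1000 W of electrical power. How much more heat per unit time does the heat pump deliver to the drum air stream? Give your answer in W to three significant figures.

In absolute terms T_C = 289.26 K and T_H = 331.82 K, so ΔT = 42.56 K.
COP_Carnot = T_H/ΔT = 331.82/42.56 = 7.797.
The heat pump delivers Q̇_H = COP × Ẇ = 7797 W; the resistance heater delivers Ẇ = 1000 W.
Extra = (COP − 1)·Ẇ = 6797 W.

6800 W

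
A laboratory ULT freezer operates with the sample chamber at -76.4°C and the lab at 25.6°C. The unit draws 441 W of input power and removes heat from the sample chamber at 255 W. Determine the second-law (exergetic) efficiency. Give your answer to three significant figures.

COP_actual = Q̇_C/Ẇ = 255.0/441.0 = 0.5782.
In absolute terms T_C = 196.75 K and T_H = 298.75 K, so ΔT = 102.0 K.
COP_Carnot = T_C/ΔT = 196.75/102.0 = 1.929.
η_II = COP_actual/COP_Carnot = 0.5782/1.929 = 0.2998.

0.300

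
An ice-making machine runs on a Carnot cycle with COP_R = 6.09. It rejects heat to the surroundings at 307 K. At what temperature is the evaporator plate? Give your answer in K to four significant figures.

263.7 K

For a Carnot refrigerator COP_R = T_C/(T_H − T_C), so T_C = COP·T_H/(1 + COP).
With T_H = 307.00 K, T_C = 6.09 × 307.00/7.090 = 263.70 K.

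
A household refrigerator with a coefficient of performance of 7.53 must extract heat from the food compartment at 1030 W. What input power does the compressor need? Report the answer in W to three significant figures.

137 W

Ẇ = Q̇_C/COP = 1030/7.53 = 136.8 W.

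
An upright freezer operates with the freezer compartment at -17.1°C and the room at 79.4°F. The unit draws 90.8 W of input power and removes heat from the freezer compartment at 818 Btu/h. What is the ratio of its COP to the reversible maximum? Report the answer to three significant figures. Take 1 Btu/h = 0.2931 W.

0.448

Converting, Q̇_C = 818.0 Btu/h = 239.8 W, so COP_actual = Q̇_C/Ẇ = 239.8/90.80 = 2.640.
In absolute terms T_C = 256.05 K and T_H = 299.48 K, so ΔT = 43.43 K.
COP_Carnot = T_C/ΔT = 256.05/43.43 = 5.895.
η_II = COP_actual/COP_Carnot = 2.640/5.895 = 0.4479.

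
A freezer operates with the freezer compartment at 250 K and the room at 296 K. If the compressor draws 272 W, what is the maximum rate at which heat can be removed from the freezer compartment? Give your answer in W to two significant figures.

1500 W

The reservoir spacing is ΔT = 296 − 250 = 46.00 K.
COP_Carnot = T_C/ΔT = 250.00/46.00 = 5.435.
Q̇_max = COP_Carnot × Ẇ = 5.435 × 272.0 W = 1478 W.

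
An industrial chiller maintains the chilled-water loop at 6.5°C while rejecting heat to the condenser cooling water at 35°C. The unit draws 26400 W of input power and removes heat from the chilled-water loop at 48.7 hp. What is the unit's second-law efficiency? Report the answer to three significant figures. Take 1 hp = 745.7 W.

Converting, Q̇_C = 48.70 hp = 36320 W, so COP_actual = Q̇_C/Ẇ = 36320/26400 = 1.376.
In absolute terms T_C = 279.65 K and T_H = 308.15 K, so ΔT = 28.50 K.
COP_Carnot = T_C/ΔT = 279.65/28.50 = 9.812.
η_II = COP_actual/COP_Carnot = 1.376/9.812 = 0.1402.

0.140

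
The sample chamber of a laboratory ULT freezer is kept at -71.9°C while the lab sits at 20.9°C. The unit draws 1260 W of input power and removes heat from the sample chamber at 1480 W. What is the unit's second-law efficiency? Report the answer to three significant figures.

COP_actual = Q̇_C/Ẇ = 1480/1260 = 1.175.
In absolute terms T_C = 201.25 K and T_H = 294.05 K, so ΔT = 92.80 K.
COP_Carnot = T_C/ΔT = 201.25/92.80 = 2.169.
η_II = COP_actual/COP_Carnot = 1.175/2.169 = 0.5416.

0.542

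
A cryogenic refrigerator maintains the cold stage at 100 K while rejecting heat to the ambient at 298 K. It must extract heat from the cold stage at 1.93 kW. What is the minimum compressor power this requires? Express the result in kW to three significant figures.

The reservoir spacing is ΔT = 298 − 100 = 198.0 K.
COP_Carnot = T_C/ΔT = 100.00/198.0 = 0.5051.
Ẇ_min = Q̇/COP_Carnot = 1.930/0.5051 = 3.821 kW.

3.82 kW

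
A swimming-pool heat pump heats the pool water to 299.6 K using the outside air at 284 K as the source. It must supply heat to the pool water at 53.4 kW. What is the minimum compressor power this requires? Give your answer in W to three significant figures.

2780 W

The reservoir spacing is ΔT = 299.6 − 284 = 15.60 K.
COP_Carnot = T_H/ΔT = 299.60/15.60 = 19.21.
Ẇ_min = Q̇/COP_Carnot = 53.40/19.21 = 2.781 kW = 2781 W.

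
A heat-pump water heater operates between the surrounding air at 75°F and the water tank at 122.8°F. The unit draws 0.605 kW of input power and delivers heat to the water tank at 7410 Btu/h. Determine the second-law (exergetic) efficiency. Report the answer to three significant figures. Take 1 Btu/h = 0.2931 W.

Converting, Q̇_H = 7410 Btu/h = 2.172 kW, so COP_actual = Q̇_H/Ẇ = 2.172/0.6050 = 3.590.
In absolute terms T_C = 297.04 K and T_H = 323.59 K, so ΔT = 26.56 K.
COP_Carnot = T_H/ΔT = 323.59/26.56 = 12.19.
η_II = COP_actual/COP_Carnot = 3.590/12.19 = 0.2946.

0.295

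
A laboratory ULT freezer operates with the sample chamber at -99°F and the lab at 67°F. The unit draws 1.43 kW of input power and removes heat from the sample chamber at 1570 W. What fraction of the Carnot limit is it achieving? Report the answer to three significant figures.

0.505

Converting, Q̇_C = 1570 W = 1.570 kW, so COP_actual = Q̇_C/Ẇ = 1.570/1.430 = 1.098.
In absolute terms T_C = 200.37 K and T_H = 292.59 K, so ΔT = 92.22 K.
COP_Carnot = T_C/ΔT = 200.37/92.22 = 2.173.
η_II = COP_actual/COP_Carnot = 1.098/2.173 = 0.5053.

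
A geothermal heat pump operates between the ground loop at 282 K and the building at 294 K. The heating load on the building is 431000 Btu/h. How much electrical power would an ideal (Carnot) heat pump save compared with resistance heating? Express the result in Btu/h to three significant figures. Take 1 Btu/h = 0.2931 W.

The reservoir spacing is ΔT = 294 − 282 = 12.00 K.
COP_Carnot = T_H/ΔT = 294.00/12.00 = 24.50.
Resistance heating needs Ẇ_res = Q̇_H = 431000 Btu/h; the reversible heat pump needs only Ẇ_hp = Q̇_H/COP = 17590 Btu/h.
Saving = 431000 − 17590 = 413400 Btu/h.

413000 Btu/h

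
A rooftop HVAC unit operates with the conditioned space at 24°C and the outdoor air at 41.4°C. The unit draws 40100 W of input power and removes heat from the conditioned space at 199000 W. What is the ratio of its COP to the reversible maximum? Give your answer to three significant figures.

0.291

COP_actual = Q̇_C/Ẇ = 199000/40100 = 4.963.
In absolute terms T_C = 297.15 K and T_H = 314.55 K, so ΔT = 17.40 K.
COP_Carnot = T_C/ΔT = 297.15/17.40 = 17.08.
η_II = COP_actual/COP_Carnot = 4.963/17.08 = 0.2906.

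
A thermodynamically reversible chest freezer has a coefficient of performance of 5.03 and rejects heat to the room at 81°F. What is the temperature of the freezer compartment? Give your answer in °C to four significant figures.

-22.59 °C

For a Carnot refrigerator COP_R = T_C/(T_H − T_C), so T_C = COP·T_H/(1 + COP).
With T_H = 300.37 K, T_C = 5.03 × 300.37/6.030 = 250.56 K.
Converting, 250.56 K = -22.59°C.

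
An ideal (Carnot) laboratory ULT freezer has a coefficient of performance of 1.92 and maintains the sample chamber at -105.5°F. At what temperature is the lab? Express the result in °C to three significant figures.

26.1 °C

COP_R = T_C/(T_H − T_C) gives T_H − T_C = T_C/COP.
With T_C = 196.76 K, T_H = 196.76 × (1 + 1/1.92) = 299.24 K.
Converting, 299.24 K = 26.09°C.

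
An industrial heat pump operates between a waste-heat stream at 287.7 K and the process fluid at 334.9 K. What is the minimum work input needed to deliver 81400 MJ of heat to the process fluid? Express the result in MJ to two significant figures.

The reservoir spacing is ΔT = 334.9 − 287.7 = 47.20 K.
The reversible limit is COP_HP = T_H/ΔT = 7.095, so W_min = Q_H/COP = Q_H·ΔT/T_H.
W_min = 81400 × 47.20/334.90 = 11470 MJ.

11000 MJ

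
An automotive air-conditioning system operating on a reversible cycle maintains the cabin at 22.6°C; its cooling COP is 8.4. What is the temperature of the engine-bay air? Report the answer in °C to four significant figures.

57.81 °C

COP_R = T_C/(T_H − T_C) gives T_H − T_C = T_C/COP.
With T_C = 295.75 K, T_H = 295.75 × (1 + 1/8.4) = 330.96 K.
Converting, 330.96 K = 57.81°C.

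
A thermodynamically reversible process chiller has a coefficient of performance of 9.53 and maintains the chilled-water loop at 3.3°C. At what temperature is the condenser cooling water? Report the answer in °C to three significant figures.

32.3 °C

COP_R = T_C/(T_H − T_C) gives T_H − T_C = T_C/COP.
With T_C = 276.45 K, T_H = 276.45 × (1 + 1/9.53) = 305.46 K.
Converting, 305.46 K = 32.31°C.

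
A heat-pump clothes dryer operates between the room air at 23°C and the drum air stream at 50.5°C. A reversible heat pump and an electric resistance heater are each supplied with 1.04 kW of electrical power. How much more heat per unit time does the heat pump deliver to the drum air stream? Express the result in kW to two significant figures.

11 kW

In absolute terms T_C = 296.15 K and T_H = 323.65 K, so ΔT = 27.50 K.
COP_Carnot = T_H/ΔT = 323.65/27.50 = 11.77.
The heat pump delivers Q̇_H = COP × Ẇ = 12.24 kW; the resistance heater delivers Ẇ = 1.040 kW.
Extra = (COP − 1)·Ẇ = 11.20 kW.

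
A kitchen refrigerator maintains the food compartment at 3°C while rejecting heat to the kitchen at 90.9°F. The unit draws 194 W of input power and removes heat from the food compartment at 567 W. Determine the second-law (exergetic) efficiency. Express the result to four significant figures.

COP_actual = Q̇_C/Ẇ = 567.0/194.0 = 2.923.
In absolute terms T_C = 276.15 K and T_H = 305.87 K, so ΔT = 29.72 K.
COP_Carnot = T_C/ΔT = 276.15/29.72 = 9.291.
η_II = COP_actual/COP_Carnot = 2.923/9.291 = 0.3146.

0.3146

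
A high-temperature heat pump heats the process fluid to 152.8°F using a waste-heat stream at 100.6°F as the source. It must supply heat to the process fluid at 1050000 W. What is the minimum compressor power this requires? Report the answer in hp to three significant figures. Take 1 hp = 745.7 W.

In absolute terms T_C = 311.26 K and T_H = 340.26 K, so ΔT = 29.00 K.
COP_Carnot = T_H/ΔT = 340.26/29.00 = 11.73.
Ẇ_min = Q̇/COP_Carnot = 1050000/11.73 = 89490 W = 120.0 hp.

120 hp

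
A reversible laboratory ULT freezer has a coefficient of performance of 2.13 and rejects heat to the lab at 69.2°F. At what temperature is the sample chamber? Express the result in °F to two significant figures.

-100 °F

For a Carnot refrigerator COP_R = T_C/(T_H − T_C), so T_C = COP·T_H/(1 + COP).
With T_H = 293.82 K, T_C = 2.13 × 293.82/3.130 = 199.95 K.
Converting, 199.95 K = -99.77°F.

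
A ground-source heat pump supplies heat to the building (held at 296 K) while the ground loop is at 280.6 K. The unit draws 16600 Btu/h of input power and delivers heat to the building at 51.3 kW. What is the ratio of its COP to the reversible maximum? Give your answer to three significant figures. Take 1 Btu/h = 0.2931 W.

Converting, Q̇_H = 51.30 kW = 175000 Btu/h, so COP_actual = Q̇_H/Ẇ = 175000/16600 = 10.54.
The reservoir spacing is ΔT = 296 − 280.6 = 15.40 K.
COP_Carnot = T_H/ΔT = 296.00/15.40 = 19.22.
η_II = COP_actual/COP_Carnot = 10.54/19.22 = 0.5486.

0.549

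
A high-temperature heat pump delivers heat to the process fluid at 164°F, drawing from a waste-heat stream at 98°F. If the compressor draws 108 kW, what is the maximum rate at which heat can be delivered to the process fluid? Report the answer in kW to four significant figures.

In absolute terms T_C = 309.82 K and T_H = 346.48 K, so ΔT = 36.67 K.
COP_Carnot = T_H/ΔT = 346.48/36.67 = 9.450.
Q̇_max = COP_Carnot × Ẇ = 9.450 × 108.0 kW = 1021 kW.

1021 kW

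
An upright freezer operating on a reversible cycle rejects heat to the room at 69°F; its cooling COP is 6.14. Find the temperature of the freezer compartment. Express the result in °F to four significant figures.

For a Carnot refrigerator COP_R = T_C/(T_H − T_C), so T_C = COP·T_H/(1 + COP).
With T_H = 293.71 K, T_C = 6.14 × 293.71/7.140 = 252.57 K.
Converting, 252.57 K = -5.04°F.

-5.043 °F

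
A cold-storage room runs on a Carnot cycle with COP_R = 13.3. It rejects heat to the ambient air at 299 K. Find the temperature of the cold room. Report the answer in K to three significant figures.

For a Carnot refrigerator COP_R = T_C/(T_H − T_C), so T_C = COP·T_H/(1 + COP).
With T_H = 299.00 K, T_C = 13.3 × 299.00/14.30 = 278.09 K.

278 K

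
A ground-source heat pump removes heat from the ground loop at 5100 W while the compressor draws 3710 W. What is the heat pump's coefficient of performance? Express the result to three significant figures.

2.37

The first law gives Q̇_H = Q̇_C + Ẇ, so the three rates are Q̇_C = 5100, Q̇_H = 8810, Ẇ = 3710 W.
COP_HP = Q̇_H/Ẇ = 8810/3710 = 2.375.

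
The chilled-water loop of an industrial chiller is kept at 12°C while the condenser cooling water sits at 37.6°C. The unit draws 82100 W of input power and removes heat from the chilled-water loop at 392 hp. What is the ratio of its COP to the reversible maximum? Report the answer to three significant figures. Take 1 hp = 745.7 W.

0.320

Converting, Q̇_C = 392.0 hp = 292300 W, so COP_actual = Q̇_C/Ẇ = 292300/82100 = 3.560.
In absolute terms T_C = 285.15 K and T_H = 310.75 K, so ΔT = 25.60 K.
COP_Carnot = T_C/ΔT = 285.15/25.60 = 11.14.
η_II = COP_actual/COP_Carnot = 3.560/11.14 = 0.3196.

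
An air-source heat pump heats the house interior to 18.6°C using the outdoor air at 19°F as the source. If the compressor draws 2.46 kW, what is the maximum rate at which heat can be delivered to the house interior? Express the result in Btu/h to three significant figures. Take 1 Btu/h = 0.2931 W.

94800 Btu/h

In absolute terms T_C = 265.93 K and T_H = 291.75 K, so ΔT = 25.82 K.
COP_Carnot = T_H/ΔT = 291.75/25.82 = 11.30.
Q̇_max = COP_Carnot × Ẇ = 11.30 × 2.460 kW = 27.79 kW = 94830 Btu/h.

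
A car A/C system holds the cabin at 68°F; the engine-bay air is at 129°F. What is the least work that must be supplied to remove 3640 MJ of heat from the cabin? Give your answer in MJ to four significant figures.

420.8 MJ

In absolute terms T_C = 293.15 K and T_H = 327.04 K, so ΔT = 33.89 K.
The reversible limit is COP_R = T_C/ΔT = 8.650, so W_min = Q_C/COP = Q_C·ΔT/T_C.
W_min = 3640 × 33.89/293.15 = 420.8 MJ.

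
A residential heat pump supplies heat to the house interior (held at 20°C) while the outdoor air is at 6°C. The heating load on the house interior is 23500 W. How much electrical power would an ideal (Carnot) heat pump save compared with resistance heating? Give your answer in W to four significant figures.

In absolute terms T_C = 279.15 K and T_H = 293.15 K, so ΔT = 14.00 K.
COP_Carnot = T_H/ΔT = 293.15/14.00 = 20.94.
Resistance heating needs Ẇ_res = Q̇_H = 23500 W; the reversible heat pump needs only Ẇ_hp = Q̇_H/COP = 1122 W.
Saving = 23500 − 1122 = 22380 W.

22380 W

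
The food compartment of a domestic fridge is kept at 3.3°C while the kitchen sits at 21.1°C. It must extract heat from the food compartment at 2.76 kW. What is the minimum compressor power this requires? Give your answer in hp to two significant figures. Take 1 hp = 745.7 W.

0.24 hp

In absolute terms T_C = 276.45 K and T_H = 294.25 K, so ΔT = 17.80 K.
COP_Carnot = T_C/ΔT = 276.45/17.80 = 15.53.
Ẇ_min = Q̇/COP_Carnot = 2.760/15.53 = 0.1777 kW = 0.2383 hp.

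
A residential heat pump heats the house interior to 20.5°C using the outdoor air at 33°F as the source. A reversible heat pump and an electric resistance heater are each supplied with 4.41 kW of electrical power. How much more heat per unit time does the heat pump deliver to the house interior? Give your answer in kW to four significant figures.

In absolute terms T_C = 273.71 K and T_H = 293.65 K, so ΔT = 19.94 K.
COP_Carnot = T_H/ΔT = 293.65/19.94 = 14.72.
The heat pump delivers Q̇_H = COP × Ẇ = 64.93 kW; the resistance heater delivers Ẇ = 4.410 kW.
Extra = (COP − 1)·Ẇ = 60.52 kW.

60.52 kW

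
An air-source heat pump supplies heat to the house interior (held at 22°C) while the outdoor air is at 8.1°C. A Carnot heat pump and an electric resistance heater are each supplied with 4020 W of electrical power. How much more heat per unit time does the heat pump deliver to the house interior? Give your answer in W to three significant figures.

81300 W

In absolute terms T_C = 281.25 K and T_H = 295.15 K, so ΔT = 13.90 K.
COP_Carnot = T_H/ΔT = 295.15/13.90 = 21.23.
The heat pump delivers Q̇_H = COP × Ẇ = 85360 W; the resistance heater delivers Ẇ = 4020 W.
Extra = (COP − 1)·Ẇ = 81340 W.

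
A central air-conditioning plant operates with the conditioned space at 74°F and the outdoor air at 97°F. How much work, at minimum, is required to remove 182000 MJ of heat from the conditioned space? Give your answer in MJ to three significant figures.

7840 MJ

In absolute terms T_C = 296.48 K and T_H = 309.26 K, so ΔT = 12.78 K.
The reversible limit is COP_R = T_C/ΔT = 23.20, so W_min = Q_C/COP = Q_C·ΔT/T_C.
W_min = 182000 × 12.78/296.48 = 7844 MJ.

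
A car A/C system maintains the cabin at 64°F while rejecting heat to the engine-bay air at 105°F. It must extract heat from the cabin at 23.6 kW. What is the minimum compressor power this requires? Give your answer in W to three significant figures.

In absolute terms T_C = 290.93 K and T_H = 313.71 K, so ΔT = 22.78 K.
COP_Carnot = T_C/ΔT = 290.93/22.78 = 12.77.
Ẇ_min = Q̇/COP_Carnot = 23.60/12.77 = 1.848 kW = 1848 W.

1850 W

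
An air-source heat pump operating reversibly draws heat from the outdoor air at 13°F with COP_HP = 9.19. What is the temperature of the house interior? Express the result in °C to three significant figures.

COP_HP = T_H/(T_H − T_C) rearranges to T_H = COP·T_C/(COP − 1).
With T_C = 262.59 K, T_H = 9.19 × 262.59/8.190 = 294.66 K.
Converting, 294.66 K = 21.51°C.

21.5 °C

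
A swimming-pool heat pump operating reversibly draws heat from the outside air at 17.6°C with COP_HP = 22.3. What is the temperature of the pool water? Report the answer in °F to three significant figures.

88.3 °F

COP_HP = T_H/(T_H − T_C) rearranges to T_H = COP·T_C/(COP − 1).
With T_C = 290.75 K, T_H = 22.3 × 290.75/21.30 = 304.40 K.
Converting, 304.40 K = 88.25°F.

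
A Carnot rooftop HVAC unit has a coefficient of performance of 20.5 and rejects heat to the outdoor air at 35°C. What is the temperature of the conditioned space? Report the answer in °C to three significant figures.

20.7 °C

For a Carnot refrigerator COP_R = T_C/(T_H − T_C), so T_C = COP·T_H/(1 + COP).
With T_H = 308.15 K, T_C = 20.5 × 308.15/21.50 = 293.82 K.
Converting, 293.82 K = 20.67°C.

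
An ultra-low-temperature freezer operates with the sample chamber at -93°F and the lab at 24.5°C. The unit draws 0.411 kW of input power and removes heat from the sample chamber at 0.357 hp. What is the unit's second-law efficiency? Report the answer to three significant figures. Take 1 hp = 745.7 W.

0.299

Converting, Q̇_C = 0.3570 hp = 0.2662 kW, so COP_actual = Q̇_C/Ẇ = 0.2662/0.4110 = 0.6477.
In absolute terms T_C = 203.71 K and T_H = 297.65 K, so ΔT = 93.94 K.
COP_Carnot = T_C/ΔT = 203.71/93.94 = 2.168.
η_II = COP_actual/COP_Carnot = 0.6477/2.168 = 0.2987.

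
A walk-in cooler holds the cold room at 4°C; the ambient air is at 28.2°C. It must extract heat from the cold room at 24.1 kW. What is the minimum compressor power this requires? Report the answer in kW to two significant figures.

2.1 kW

In absolute terms T_C = 277.15 K and T_H = 301.35 K, so ΔT = 24.20 K.
COP_Carnot = T_C/ΔT = 277.15/24.20 = 11.45.
Ẇ_min = Q̇/COP_Carnot = 24.10/11.45 = 2.104 kW.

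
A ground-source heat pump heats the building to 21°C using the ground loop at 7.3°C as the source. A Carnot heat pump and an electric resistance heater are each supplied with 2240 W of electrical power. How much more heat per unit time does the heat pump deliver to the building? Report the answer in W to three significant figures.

In absolute terms T_C = 280.45 K and T_H = 294.15 K, so ΔT = 13.70 K.
COP_Carnot = T_H/ΔT = 294.15/13.70 = 21.47.
The heat pump delivers Q̇_H = COP × Ẇ = 48090 W; the resistance heater delivers Ẇ = 2240 W.
Extra = (COP − 1)·Ẇ = 45850 W.

45900 W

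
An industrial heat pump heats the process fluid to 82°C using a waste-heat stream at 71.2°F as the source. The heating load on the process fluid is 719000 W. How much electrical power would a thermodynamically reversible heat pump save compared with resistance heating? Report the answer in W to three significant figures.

In absolute terms T_C = 294.93 K and T_H = 355.15 K, so ΔT = 60.22 K.
COP_Carnot = T_H/ΔT = 355.15/60.22 = 5.897.
Resistance heating needs Ẇ_res = Q̇_H = 719000 W; the reversible heat pump needs only Ẇ_hp = Q̇_H/COP = 121900 W.
Saving = 719000 − 121900 = 597100 W.

597000 W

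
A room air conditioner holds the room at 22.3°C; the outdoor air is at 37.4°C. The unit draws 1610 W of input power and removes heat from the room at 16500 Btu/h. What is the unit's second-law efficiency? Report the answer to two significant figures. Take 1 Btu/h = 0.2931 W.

Converting, Q̇_C = 16500 Btu/h = 4836 W, so COP_actual = Q̇_C/Ẇ = 4836/1610 = 3.004.
In absolute terms T_C = 295.45 K and T_H = 310.55 K, so ΔT = 15.10 K.
COP_Carnot = T_C/ΔT = 295.45/15.10 = 19.57.
η_II = COP_actual/COP_Carnot = 3.004/19.57 = 0.1535.

0.15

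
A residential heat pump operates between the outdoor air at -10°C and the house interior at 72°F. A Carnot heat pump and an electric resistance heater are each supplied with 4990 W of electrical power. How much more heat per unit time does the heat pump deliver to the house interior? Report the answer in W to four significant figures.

In absolute terms T_C = 263.15 K and T_H = 295.37 K, so ΔT = 32.22 K.
COP_Carnot = T_H/ΔT = 295.37/32.22 = 9.167.
The heat pump delivers Q̇_H = COP × Ẇ = 45740 W; the resistance heater delivers Ẇ = 4990 W.
Extra = (COP − 1)·Ẇ = 40750 W.

40750 W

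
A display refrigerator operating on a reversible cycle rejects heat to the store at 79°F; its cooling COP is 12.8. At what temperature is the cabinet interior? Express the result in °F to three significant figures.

For a Carnot refrigerator COP_R = T_C/(T_H − T_C), so T_C = COP·T_H/(1 + COP).
With T_H = 299.26 K, T_C = 12.8 × 299.26/13.80 = 277.58 K.
Converting, 277.58 K = 39.97°F.

40.0 °F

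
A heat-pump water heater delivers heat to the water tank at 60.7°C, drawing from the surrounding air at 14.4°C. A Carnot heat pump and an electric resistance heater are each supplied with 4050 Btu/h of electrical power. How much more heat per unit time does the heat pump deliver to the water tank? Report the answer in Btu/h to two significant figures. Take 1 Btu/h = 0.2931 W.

In absolute terms T_C = 287.55 K and T_H = 333.85 K, so ΔT = 46.30 K.
COP_Carnot = T_H/ΔT = 333.85/46.30 = 7.211.
The heat pump delivers Q̇_H = COP × Ẇ = 29200 Btu/h; the resistance heater delivers Ẇ = 4050 Btu/h.
Extra = (COP − 1)·Ẇ = 25150 Btu/h.

25000 Btu/h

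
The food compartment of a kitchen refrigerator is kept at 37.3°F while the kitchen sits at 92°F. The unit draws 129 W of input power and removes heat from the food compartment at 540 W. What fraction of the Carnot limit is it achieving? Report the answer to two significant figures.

COP_actual = Q̇_C/Ẇ = 540.0/129.0 = 4.186.
In absolute terms T_C = 276.09 K and T_H = 306.48 K, so ΔT = 30.39 K.
COP_Carnot = T_C/ΔT = 276.09/30.39 = 9.085.
η_II = COP_actual/COP_Carnot = 4.186/9.085 = 0.4607.

0.46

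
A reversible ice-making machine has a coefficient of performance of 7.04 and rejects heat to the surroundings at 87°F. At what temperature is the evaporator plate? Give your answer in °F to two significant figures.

For a Carnot refrigerator COP_R = T_C/(T_H − T_C), so T_C = COP·T_H/(1 + COP).
With T_H = 303.71 K, T_C = 7.04 × 303.71/8.040 = 265.93 K.
Converting, 265.93 K = 19.01°F.

19 °F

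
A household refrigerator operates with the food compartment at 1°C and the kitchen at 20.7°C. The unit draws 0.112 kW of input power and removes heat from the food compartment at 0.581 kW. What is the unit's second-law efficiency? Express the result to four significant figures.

0.3728

COP_actual = Q̇_C/Ẇ = 0.5810/0.1120 = 5.188.
In absolute terms T_C = 274.15 K and T_H = 293.85 K, so ΔT = 19.70 K.
COP_Carnot = T_C/ΔT = 274.15/19.70 = 13.92.
η_II = COP_actual/COP_Carnot = 5.188/13.92 = 0.3728.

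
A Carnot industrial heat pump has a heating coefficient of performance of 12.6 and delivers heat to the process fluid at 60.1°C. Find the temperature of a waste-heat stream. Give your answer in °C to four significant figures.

33.65 °C

COP_HP = T_H/(T_H − T_C) gives T_H − T_C = T_H/COP.
With T_H = 333.25 K, T_C = 333.25 × (1 − 1/12.6) = 306.80 K.
Converting, 306.80 K = 33.65°C.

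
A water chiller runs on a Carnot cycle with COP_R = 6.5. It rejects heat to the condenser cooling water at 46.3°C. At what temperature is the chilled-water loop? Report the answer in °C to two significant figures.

3.7 °C

For a Carnot refrigerator COP_R = T_C/(T_H − T_C), so T_C = COP·T_H/(1 + COP).
With T_H = 319.45 K, T_C = 6.5 × 319.45/7.500 = 276.86 K.
Converting, 276.86 K = 3.71°C.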